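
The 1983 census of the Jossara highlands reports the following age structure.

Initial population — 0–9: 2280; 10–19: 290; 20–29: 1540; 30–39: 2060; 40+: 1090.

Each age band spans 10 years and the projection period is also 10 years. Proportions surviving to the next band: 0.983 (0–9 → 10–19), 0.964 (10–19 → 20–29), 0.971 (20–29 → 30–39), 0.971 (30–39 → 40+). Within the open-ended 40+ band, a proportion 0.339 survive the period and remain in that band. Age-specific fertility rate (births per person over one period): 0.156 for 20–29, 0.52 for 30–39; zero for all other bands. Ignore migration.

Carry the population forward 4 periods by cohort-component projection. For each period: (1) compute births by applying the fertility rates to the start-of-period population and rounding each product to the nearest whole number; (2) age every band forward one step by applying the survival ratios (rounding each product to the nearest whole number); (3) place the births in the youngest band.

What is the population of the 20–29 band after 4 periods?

Numbering the bands 1..5 from youngest to oldest:
Period 1:
Births: 1540 × 0.156 = 240  |  2060 × 0.52 = 1071 → total 1311
Band 2: 2280 × 0.983 = 2241
Band 3: 290 × 0.964 = 280
Band 4: 1540 × 0.971 = 1495
Band 5: 2060 × 0.971 + 1090 × 0.339 = 2000 + 370 = 2370
→ [1311, 2241, 280, 1495, 2370]
Period 2:
Births: 280 × 0.156 = 44  |  1495 × 0.52 = 777 → total 821
Band 2: 1311 × 0.983 = 1289
Band 3: 2241 × 0.964 = 2160
Band 4: 280 × 0.971 = 272
Band 5: 1495 × 0.971 + 2370 × 0.339 = 1452 + 803 = 2255
→ [821, 1289, 2160, 272, 2255]
Period 3:
Births: 2160 × 0.156 = 337  |  272 × 0.52 = 141 → total 478
Band 2: 821 × 0.983 = 807
Band 3: 1289 × 0.964 = 1243
Band 4: 2160 × 0.971 = 2097
Band 5: 272 × 0.971 + 2255 × 0.339 = 264 + 764 = 1028
→ [478, 807, 1243, 2097, 1028]
Period 4:
Births: 1243 × 0.156 = 194  |  2097 × 0.52 = 1090 → total 1284
Band 2: 478 × 0.983 = 470
Band 3: 807 × 0.964 = 778
Band 4: 1243 × 0.971 = 1207
Band 5: 2097 × 0.971 + 1028 × 0.339 = 2036 + 348 = 2384
→ [1284, 470, 778, 1207, 2384]

778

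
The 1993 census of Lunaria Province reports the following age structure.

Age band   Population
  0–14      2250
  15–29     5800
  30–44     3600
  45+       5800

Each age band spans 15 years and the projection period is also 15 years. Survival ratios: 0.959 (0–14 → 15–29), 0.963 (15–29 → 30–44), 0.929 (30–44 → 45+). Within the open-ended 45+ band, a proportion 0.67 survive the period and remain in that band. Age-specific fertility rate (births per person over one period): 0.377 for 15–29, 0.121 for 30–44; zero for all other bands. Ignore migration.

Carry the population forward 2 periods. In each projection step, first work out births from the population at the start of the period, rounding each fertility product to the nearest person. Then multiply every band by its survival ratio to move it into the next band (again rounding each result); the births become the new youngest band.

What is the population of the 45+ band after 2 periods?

10032

After projecting period 1:
Births: 5800 × 0.377 = 2187 ; 3600 × 0.121 = 436 — total 2623
15–29: 2250 × 0.959 = 2158
30–44: 5800 × 0.963 = 5585
45+: 3600 × 0.929 + 5800 × 0.67 = 3344 + 3886 = 7230
→ [2623, 2158, 5585, 7230]
After projecting period 2:
Births: 2158 × 0.377 = 814 ; 5585 × 0.121 = 676 — total 1490
15–29: 2623 × 0.959 = 2515
30–44: 2158 × 0.963 = 2078
45+: 5585 × 0.929 + 7230 × 0.67 = 5188 + 4844 = 10032
→ [1490, 2515, 2078, 10032]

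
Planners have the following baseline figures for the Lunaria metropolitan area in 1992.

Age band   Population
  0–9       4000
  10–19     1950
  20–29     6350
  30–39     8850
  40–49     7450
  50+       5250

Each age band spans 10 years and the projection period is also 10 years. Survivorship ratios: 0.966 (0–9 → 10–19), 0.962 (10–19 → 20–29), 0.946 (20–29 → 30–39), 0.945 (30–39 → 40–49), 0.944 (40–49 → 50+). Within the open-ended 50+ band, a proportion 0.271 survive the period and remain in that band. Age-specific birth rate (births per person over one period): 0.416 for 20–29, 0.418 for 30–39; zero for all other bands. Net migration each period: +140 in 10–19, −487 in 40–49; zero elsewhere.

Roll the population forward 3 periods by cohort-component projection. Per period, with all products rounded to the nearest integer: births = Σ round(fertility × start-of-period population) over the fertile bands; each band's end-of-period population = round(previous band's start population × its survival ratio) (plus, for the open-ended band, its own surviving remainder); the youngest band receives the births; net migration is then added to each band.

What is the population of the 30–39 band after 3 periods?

3644

After projecting period 1:
Births: 6350 * 0.416 = 2642 ; 8850 * 0.418 = 3699 → total 6341
10–19: 4000 * 0.966 = 3864
20–29: 1950 * 0.962 = 1876
30–39: 6350 * 0.946 = 6007
40–49: 8850 * 0.945 = 8363
50+: 7450 * 0.944 + 5250 * 0.271 = 7033 + 1423 = 8456
Net migration: 10–19 + 140 → 4004; 40–49 − 487 → 7876
End of period: [6341, 4004, 1876, 6007, 7876, 8456]
After projecting period 2:
Births: 1876 * 0.416 = 780 ; 6007 * 0.418 = 2511 → total 3291
10–19: 6341 * 0.966 = 6125
20–29: 4004 * 0.962 = 3852
30–39: 1876 * 0.946 = 1775
40–49: 6007 * 0.945 = 5677
50+: 7876 * 0.944 + 8456 * 0.271 = 7435 + 2292 = 9727
Net migration: 10–19 + 140 → 6265; 40–49 − 487 → 5190
End of period: [3291, 6265, 3852, 1775, 5190, 9727]
After projecting period 3:
Births: 3852 * 0.416 = 1602 ; 1775 * 0.418 = 742 → total 2344
10–19: 3291 * 0.966 = 3179
20–29: 6265 * 0.962 = 6027
30–39: 3852 * 0.946 = 3644
40–49: 1775 * 0.945 = 1677
50+: 5190 * 0.944 + 9727 * 0.271 = 4899 + 2636 = 7535
Net migration: 10–19 + 140 → 3319; 40–49 − 487 → 1190
End of period: [2344, 3319, 6027, 3644, 1190, 7535]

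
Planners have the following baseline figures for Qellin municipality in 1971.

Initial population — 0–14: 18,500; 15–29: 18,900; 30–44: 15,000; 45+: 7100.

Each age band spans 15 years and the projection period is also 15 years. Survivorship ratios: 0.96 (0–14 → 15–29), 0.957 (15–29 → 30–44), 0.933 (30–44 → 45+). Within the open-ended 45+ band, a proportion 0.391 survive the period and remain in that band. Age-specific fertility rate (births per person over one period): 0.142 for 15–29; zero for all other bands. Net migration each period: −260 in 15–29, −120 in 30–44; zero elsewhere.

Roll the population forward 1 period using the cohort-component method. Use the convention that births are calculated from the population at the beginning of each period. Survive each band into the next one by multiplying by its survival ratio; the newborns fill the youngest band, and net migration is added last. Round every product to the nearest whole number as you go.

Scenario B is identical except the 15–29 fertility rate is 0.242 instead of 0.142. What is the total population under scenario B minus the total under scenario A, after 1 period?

1890

Period 1.
Births: 18900 * 0.142 = 2684
15–29: 18500 * 0.96 = 17760
30–44: 18900 * 0.957 = 18087
45+: 15000 * 0.933 + 7100 * 0.391 = 13995 + 2776 = 16771
Net migration: 15–29 − 260 → 17500; 30–44 − 120 → 17967
→ [2684, 17500, 17967, 16771]
Scenario A total after 1 period: 54922
Scenario B projection —
Period 1.
Births: 18900 * 0.242 = 4574
15–29: 18500 * 0.96 = 17760
30–44: 18900 * 0.957 = 18087
45+: 15000 * 0.933 + 7100 * 0.391 = 13995 + 2776 = 16771
Net migration: 15–29 − 260 → 17500; 30–44 − 120 → 17967
→ [4574, 17500, 17967, 16771]
Scenario B total after 1 period: 56812
Difference B − A = 56812 − 54922 = 1890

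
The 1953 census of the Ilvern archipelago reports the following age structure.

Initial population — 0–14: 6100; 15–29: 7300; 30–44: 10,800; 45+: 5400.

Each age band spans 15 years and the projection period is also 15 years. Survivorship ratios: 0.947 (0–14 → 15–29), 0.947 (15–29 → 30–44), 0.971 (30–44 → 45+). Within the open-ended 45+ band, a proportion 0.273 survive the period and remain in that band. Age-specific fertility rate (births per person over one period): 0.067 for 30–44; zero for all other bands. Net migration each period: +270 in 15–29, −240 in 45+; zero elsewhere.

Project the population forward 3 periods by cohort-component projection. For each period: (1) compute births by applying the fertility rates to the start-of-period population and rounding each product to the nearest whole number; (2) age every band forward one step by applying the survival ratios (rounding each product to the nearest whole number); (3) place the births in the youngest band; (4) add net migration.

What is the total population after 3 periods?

9959

Let group 1 be 0–14 through group 4 = 45+.
Period 1.
Births: 10800 × 0.067 = 724
Group 2: 6100 × 0.947 = 5777
Group 3: 7300 × 0.947 = 6913
Group 4: 10800 × 0.971 + 5400 × 0.273 = 10487 + 1474 = 11961
Net migration: Group 2 + 270 → 6047; Group 4 − 240 → 11721
Population now: 0–14=724, 15–29=6047, 30–44=6913, 45+=11721
Period 2.
Births: 6913 × 0.067 = 463
Group 2: 724 × 0.947 = 686
Group 3: 6047 × 0.947 = 5727
Group 4: 6913 × 0.971 + 11721 × 0.273 = 6713 + 3200 = 9913
Net migration: Group 2 + 270 → 956; Group 4 − 240 → 9673
Population now: 0–14=463, 15–29=956, 30–44=5727, 45+=9673
Period 3.
Births: 5727 × 0.067 = 384
Group 2: 463 × 0.947 = 438
Group 3: 956 × 0.947 = 905
Group 4: 5727 × 0.971 + 9673 × 0.273 = 5561 + 2641 = 8202
Net migration: Group 2 + 270 → 708; Group 4 − 240 → 7962
Population now: 0–14=384, 15–29=708, 30–44=905, 45+=7962
Total after period 3: 384 + 708 + 905 + 7962 = 9959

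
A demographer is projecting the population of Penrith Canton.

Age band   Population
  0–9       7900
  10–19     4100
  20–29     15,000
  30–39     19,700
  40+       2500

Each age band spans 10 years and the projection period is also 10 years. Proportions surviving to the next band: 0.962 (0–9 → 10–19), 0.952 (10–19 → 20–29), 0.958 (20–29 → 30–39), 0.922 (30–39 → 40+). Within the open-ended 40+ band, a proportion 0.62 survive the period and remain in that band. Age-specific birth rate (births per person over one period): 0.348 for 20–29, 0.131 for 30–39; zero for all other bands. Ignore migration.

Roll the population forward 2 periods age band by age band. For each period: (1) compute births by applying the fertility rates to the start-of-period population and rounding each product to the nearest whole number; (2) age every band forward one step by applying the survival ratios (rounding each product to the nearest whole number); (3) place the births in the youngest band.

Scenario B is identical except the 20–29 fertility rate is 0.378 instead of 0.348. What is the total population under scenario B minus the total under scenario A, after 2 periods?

— Period 1 —
Births: 15000 * 0.348 = 5220, 19700 * 0.131 = 2581 → 7801
10–19: 7900 * 0.962 = 7600
20–29: 4100 * 0.952 = 3903
30–39: 15000 * 0.958 = 14370
40+: 19700 * 0.922 + 2500 * 0.62 = 18163 + 1550 = 19713
Population now: 0–9=7801, 10–19=7600, 20–29=3903, 30–39=14370, 40+=19713
— Period 2 —
Births: 3903 * 0.348 = 1358, 14370 * 0.131 = 1882 → 3240
10–19: 7801 * 0.962 = 7505
20–29: 7600 * 0.952 = 7235
30–39: 3903 * 0.958 = 3739
40+: 14370 * 0.922 + 19713 * 0.62 = 13249 + 12222 = 25471
Population now: 0–9=3240, 10–19=7505, 20–29=7235, 30–39=3739, 40+=25471
Scenario A total after 2 periods: 47190
Scenario B projection —
— Period 1 —
Births: 15000 * 0.378 = 5670, 19700 * 0.131 = 2581 → 8251
10–19: 7900 * 0.962 = 7600
20–29: 4100 * 0.952 = 3903
30–39: 15000 * 0.958 = 14370
40+: 19700 * 0.922 + 2500 * 0.62 = 18163 + 1550 = 19713
Population now: 0–9=8251, 10–19=7600, 20–29=3903, 30–39=14370, 40+=19713
— Period 2 —
Births: 3903 * 0.378 = 1475, 14370 * 0.131 = 1882 → 3357
10–19: 8251 * 0.962 = 7937
20–29: 7600 * 0.952 = 7235
30–39: 3903 * 0.958 = 3739
40+: 14370 * 0.922 + 19713 * 0.62 = 13249 + 12222 = 25471
Population now: 0–9=3357, 10–19=7937, 20–29=7235, 30–39=3739, 40+=25471
Scenario B total after 2 periods: 47739
Difference B − A = 47739 − 47190 = 549

549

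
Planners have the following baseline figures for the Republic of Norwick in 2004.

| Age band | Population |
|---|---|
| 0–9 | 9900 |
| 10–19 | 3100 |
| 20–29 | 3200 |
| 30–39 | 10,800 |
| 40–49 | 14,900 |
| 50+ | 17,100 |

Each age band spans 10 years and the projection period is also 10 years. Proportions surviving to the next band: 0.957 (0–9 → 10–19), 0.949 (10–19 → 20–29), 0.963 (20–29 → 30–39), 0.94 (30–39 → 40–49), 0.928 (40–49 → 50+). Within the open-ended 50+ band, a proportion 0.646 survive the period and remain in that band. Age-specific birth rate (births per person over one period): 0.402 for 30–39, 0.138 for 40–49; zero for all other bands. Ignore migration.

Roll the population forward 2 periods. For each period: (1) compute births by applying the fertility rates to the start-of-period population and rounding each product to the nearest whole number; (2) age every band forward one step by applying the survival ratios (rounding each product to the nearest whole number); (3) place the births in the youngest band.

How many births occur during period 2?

2640

[period 1]
Births: 10800 × 0.402 = 4342 ; 14900 × 0.138 = 2056 ⇒ total 6398
10–19: 9900 × 0.957 = 9474
20–29: 3100 × 0.949 = 2942
30–39: 3200 × 0.963 = 3082
40–49: 10800 × 0.94 = 10152
50+: 14900 × 0.928 + 17100 × 0.646 = 13827 + 11047 = 24874
→ [6398, 9474, 2942, 3082, 10152, 24874]
[period 2]
Births: 3082 × 0.402 = 1239 ; 10152 × 0.138 = 1401 ⇒ total 2640
10–19: 6398 × 0.957 = 6123
20–29: 9474 × 0.949 = 8991
30–39: 2942 × 0.963 = 2833
40–49: 3082 × 0.94 = 2897
50+: 10152 × 0.928 + 24874 × 0.646 = 9421 + 16069 = 25490
→ [2640, 6123, 8991, 2833, 2897, 25490]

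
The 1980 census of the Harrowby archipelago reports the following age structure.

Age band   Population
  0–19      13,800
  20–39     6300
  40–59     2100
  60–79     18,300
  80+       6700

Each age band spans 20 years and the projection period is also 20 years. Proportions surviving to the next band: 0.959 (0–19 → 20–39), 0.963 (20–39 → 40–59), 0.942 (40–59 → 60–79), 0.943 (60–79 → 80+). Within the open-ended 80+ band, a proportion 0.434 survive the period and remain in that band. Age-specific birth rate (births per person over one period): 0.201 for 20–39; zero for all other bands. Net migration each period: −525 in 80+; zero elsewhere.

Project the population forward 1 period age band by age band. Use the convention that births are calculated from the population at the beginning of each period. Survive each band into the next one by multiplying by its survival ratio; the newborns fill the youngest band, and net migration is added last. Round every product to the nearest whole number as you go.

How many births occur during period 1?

1266

Period 1.
Births: 6300 × 0.201 = 1266
20–39: 13800 × 0.959 = 13234
40–59: 6300 × 0.963 = 6067
60–79: 2100 × 0.942 = 1978
80+: 18300 × 0.943 + 6700 × 0.434 = 17257 + 2908 = 20165
Net migration: 80+ − 525 → 19640
→ [1266, 13234, 6067, 1978, 19640]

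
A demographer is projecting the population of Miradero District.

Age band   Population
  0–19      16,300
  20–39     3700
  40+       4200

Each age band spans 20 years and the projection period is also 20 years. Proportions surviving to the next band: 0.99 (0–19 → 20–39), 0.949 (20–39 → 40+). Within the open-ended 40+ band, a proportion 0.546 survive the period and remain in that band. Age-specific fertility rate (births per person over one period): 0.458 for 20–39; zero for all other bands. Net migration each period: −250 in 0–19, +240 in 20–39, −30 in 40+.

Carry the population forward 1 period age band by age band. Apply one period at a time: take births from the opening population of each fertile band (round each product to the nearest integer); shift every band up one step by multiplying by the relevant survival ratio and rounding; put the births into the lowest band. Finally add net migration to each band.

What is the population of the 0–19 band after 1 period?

1445

Let group 1 be 0–19 through group 3 = 40+.
[period 1]
Births: 3700 * 0.458 = 1695
Group 2: 16300 * 0.99 = 16137
Group 3: 3700 * 0.949 + 4200 * 0.546 = 3511 + 2293 = 5804
Net migration: Group 1 − 250 → 1445; Group 2 + 240 → 16377; Group 3 − 30 → 5774
Giving 1445 / 16377 / 5774.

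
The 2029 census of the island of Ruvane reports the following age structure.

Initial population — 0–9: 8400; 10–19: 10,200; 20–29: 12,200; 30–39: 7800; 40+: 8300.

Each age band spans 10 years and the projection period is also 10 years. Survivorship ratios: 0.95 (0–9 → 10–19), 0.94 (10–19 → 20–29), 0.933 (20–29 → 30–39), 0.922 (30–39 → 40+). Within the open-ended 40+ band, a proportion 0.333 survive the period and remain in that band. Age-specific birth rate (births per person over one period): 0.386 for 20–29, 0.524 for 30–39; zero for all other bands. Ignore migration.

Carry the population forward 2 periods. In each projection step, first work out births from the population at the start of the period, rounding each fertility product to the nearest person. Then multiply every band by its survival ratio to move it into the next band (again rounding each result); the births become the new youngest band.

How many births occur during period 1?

8796

Period 1:
Births: 12200 × 0.386 = 4709  |  7800 × 0.524 = 4087 — total 8796
10–19: 8400 × 0.95 = 7980
20–29: 10200 × 0.94 = 9588
30–39: 12200 × 0.933 = 11383
40+: 7800 × 0.922 + 8300 × 0.333 = 7192 + 2764 = 9956
End of period: [8796, 7980, 9588, 11383, 9956]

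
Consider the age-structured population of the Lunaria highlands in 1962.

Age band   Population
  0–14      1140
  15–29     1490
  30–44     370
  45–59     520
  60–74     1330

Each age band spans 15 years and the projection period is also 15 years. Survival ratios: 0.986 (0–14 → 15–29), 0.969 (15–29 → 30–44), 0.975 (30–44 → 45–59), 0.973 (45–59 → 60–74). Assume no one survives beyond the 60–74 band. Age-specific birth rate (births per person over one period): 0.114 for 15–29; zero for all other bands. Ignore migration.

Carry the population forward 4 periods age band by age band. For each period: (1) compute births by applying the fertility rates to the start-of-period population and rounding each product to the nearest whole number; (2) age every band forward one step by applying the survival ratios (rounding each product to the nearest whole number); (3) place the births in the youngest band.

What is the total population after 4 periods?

Numbering the bands 1..5 from youngest to oldest:
[period 1]
Births: 1490 × 0.114 = 170
Band 2: 1140 × 0.986 = 1124
Band 3: 1490 × 0.969 = 1444
Band 4: 370 × 0.975 = 361
Band 5: 520 × 0.973 = 506
Giving 170 / 1124 / 1444 / 361 / 506.
[period 2]
Births: 1124 × 0.114 = 128
Band 2: 170 × 0.986 = 168
Band 3: 1124 × 0.969 = 1089
Band 4: 1444 × 0.975 = 1408
Band 5: 361 × 0.973 = 351
Giving 128 / 168 / 1089 / 1408 / 351.
[period 3]
Births: 168 × 0.114 = 19
Band 2: 128 × 0.986 = 126
Band 3: 168 × 0.969 = 163
Band 4: 1089 × 0.975 = 1062
Band 5: 1408 × 0.973 = 1370
Giving 19 / 126 / 163 / 1062 / 1370.
[period 4]
Births: 126 × 0.114 = 14
Band 2: 19 × 0.986 = 19
Band 3: 126 × 0.969 = 122
Band 4: 163 × 0.975 = 159
Band 5: 1062 × 0.973 = 1033
Giving 14 / 19 / 122 / 159 / 1033.
Total after period 4: 14 + 19 + 122 + 159 + 1033 = 1347

1347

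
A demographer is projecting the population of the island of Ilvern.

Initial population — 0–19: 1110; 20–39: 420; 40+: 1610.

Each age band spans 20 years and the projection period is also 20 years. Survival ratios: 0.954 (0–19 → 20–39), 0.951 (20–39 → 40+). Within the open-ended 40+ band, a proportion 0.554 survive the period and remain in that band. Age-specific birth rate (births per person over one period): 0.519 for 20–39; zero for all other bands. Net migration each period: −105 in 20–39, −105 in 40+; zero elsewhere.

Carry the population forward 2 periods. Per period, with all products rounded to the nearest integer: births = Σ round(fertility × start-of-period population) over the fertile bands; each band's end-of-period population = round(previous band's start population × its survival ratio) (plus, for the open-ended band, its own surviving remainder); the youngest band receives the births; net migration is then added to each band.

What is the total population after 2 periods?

After projecting period 1:
Births: 420 × 0.519 = 218
20–39: 1110 × 0.954 = 1059
40+: 420 × 0.951 + 1610 × 0.554 = 399 + 892 = 1291
Net migration: 20–39 − 105 → 954; 40+ − 105 → 1186
End of period: [218, 954, 1186]
After projecting period 2:
Births: 954 × 0.519 = 495
20–39: 218 × 0.954 = 208
40+: 954 × 0.951 + 1186 × 0.554 = 907 + 657 = 1564
Net migration: 20–39 − 105 → 103; 40+ − 105 → 1459
End of period: [495, 103, 1459]
Total after period 2: 495 + 103 + 1459 = 2057

2057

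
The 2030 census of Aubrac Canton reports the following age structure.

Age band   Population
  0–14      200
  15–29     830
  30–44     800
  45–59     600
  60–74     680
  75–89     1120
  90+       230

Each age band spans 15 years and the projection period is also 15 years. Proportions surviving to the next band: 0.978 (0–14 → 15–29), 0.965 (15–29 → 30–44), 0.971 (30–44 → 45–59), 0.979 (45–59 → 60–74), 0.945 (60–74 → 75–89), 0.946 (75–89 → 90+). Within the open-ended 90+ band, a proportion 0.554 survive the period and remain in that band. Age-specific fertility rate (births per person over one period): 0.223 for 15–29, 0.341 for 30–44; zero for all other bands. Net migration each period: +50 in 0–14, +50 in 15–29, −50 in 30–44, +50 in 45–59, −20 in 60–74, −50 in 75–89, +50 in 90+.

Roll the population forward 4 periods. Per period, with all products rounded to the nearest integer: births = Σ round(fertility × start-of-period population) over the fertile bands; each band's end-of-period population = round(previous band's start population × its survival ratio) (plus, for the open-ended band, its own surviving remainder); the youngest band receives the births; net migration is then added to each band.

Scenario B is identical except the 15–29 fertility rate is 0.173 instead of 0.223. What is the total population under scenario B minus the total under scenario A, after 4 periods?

Numbering the groups 1..7 from youngest to oldest:
Period 1:
Births: 830 × 0.223 = 185 ; 800 × 0.341 = 273 ⇒ total 458
Group 2: 200 × 0.978 = 196
Group 3: 830 × 0.965 = 801
Group 4: 800 × 0.971 = 777
Group 5: 600 × 0.979 = 587
Group 6: 680 × 0.945 = 643
Group 7: 1120 × 0.946 + 230 × 0.554 = 1060 + 127 = 1187
Net migration: Group 1 + 50 → 508; Group 2 + 50 → 246; Group 3 − 50 → 751; Group 4 + 50 → 827; Group 5 − 20 → 567; Group 6 − 50 → 593; Group 7 + 50 → 1237
Giving 508 / 246 / 751 / 827 / 567 / 593 / 1237.
Period 2:
Births: 246 × 0.223 = 55 ; 751 × 0.341 = 256 ⇒ total 311
Group 2: 508 × 0.978 = 497
Group 3: 246 × 0.965 = 237
Group 4: 751 × 0.971 = 729
Group 5: 827 × 0.979 = 810
Group 6: 567 × 0.945 = 536
Group 7: 593 × 0.946 + 1237 × 0.554 = 561 + 685 = 1246
Net migration: Group 1 + 50 → 361; Group 2 + 50 → 547; Group 3 − 50 → 187; Group 4 + 50 → 779; Group 5 − 20 → 790; Group 6 − 50 → 486; Group 7 + 50 → 1296
Giving 361 / 547 / 187 / 779 / 790 / 486 / 1296.
Period 3:
Births: 547 × 0.223 = 122 ; 187 × 0.341 = 64 ⇒ total 186
Group 2: 361 × 0.978 = 353
Group 3: 547 × 0.965 = 528
Group 4: 187 × 0.971 = 182
Group 5: 779 × 0.979 = 763
Group 6: 790 × 0.945 = 747
Group 7: 486 × 0.946 + 1296 × 0.554 = 460 + 718 = 1178
Net migration: Group 1 + 50 → 236; Group 2 + 50 → 403; Group 3 − 50 → 478; Group 4 + 50 → 232; Group 5 − 20 → 743; Group 6 − 50 → 697; Group 7 + 50 → 1228
Giving 236 / 403 / 478 / 232 / 743 / 697 / 1228.
Period 4:
Births: 403 × 0.223 = 90 ; 478 × 0.341 = 163 ⇒ total 253
Group 2: 236 × 0.978 = 231
Group 3: 403 × 0.965 = 389
Group 4: 478 × 0.971 = 464
Group 5: 232 × 0.979 = 227
Group 6: 743 × 0.945 = 702
Group 7: 697 × 0.946 + 1228 × 0.554 = 659 + 680 = 1339
Net migration: Group 1 + 50 → 303; Group 2 + 50 → 281; Group 3 − 50 → 339; Group 4 + 50 → 514; Group 5 − 20 → 207; Group 6 − 50 → 652; Group 7 + 50 → 1389
Giving 303 / 281 / 339 / 514 / 207 / 652 / 1389.
Scenario A total after 4 periods: 3685
Scenario B projection —
Period 1:
Births: 830 × 0.173 = 144 ; 800 × 0.341 = 273 ⇒ total 417
Group 2: 200 × 0.978 = 196
Group 3: 830 × 0.965 = 801
Group 4: 800 × 0.971 = 777
Group 5: 600 × 0.979 = 587
Group 6: 680 × 0.945 = 643
Group 7: 1120 × 0.946 + 230 × 0.554 = 1060 + 127 = 1187
Net migration: Group 1 + 50 → 467; Group 2 + 50 → 246; Group 3 − 50 → 751; Group 4 + 50 → 827; Group 5 − 20 → 567; Group 6 − 50 → 593; Group 7 + 50 → 1237
Giving 467 / 246 / 751 / 827 / 567 / 593 / 1237.
Period 2:
Births: 246 × 0.173 = 43 ; 751 × 0.341 = 256 ⇒ total 299
Group 2: 467 × 0.978 = 457
Group 3: 246 × 0.965 = 237
Group 4: 751 × 0.971 = 729
Group 5: 827 × 0.979 = 810
Group 6: 567 × 0.945 = 536
Group 7: 593 × 0.946 + 1237 × 0.554 = 561 + 685 = 1246
Net migration: Group 1 + 50 → 349; Group 2 + 50 → 507; Group 3 − 50 → 187; Group 4 + 50 → 779; Group 5 − 20 → 790; Group 6 − 50 → 486; Group 7 + 50 → 1296
Giving 349 / 507 / 187 / 779 / 790 / 486 / 1296.
Period 3:
Births: 507 × 0.173 = 88 ; 187 × 0.341 = 64 ⇒ total 152
Group 2: 349 × 0.978 = 341
Group 3: 507 × 0.965 = 489
Group 4: 187 × 0.971 = 182
Group 5: 779 × 0.979 = 763
Group 6: 790 × 0.945 = 747
Group 7: 486 × 0.946 + 1296 × 0.554 = 460 + 718 = 1178
Net migration: Group 1 + 50 → 202; Group 2 + 50 → 391; Group 3 − 50 → 439; Group 4 + 50 → 232; Group 5 − 20 → 743; Group 6 − 50 → 697; Group 7 + 50 → 1228
Giving 202 / 391 / 439 / 232 / 743 / 697 / 1228.
Period 4:
Births: 391 × 0.173 = 68 ; 439 × 0.341 = 150 ⇒ total 218
Group 2: 202 × 0.978 = 198
Group 3: 391 × 0.965 = 377
Group 4: 439 × 0.971 = 426
Group 5: 232 × 0.979 = 227
Group 6: 743 × 0.945 = 702
Group 7: 697 × 0.946 + 1228 × 0.554 = 659 + 680 = 1339
Net migration: Group 1 + 50 → 268; Group 2 + 50 → 248; Group 3 − 50 → 327; Group 4 + 50 → 476; Group 5 − 20 → 207; Group 6 − 50 → 652; Group 7 + 50 → 1389
Giving 268 / 248 / 327 / 476 / 207 / 652 / 1389.
Scenario B total after 4 periods: 3567
Difference B − A = 3567 − 3685 = -118

-118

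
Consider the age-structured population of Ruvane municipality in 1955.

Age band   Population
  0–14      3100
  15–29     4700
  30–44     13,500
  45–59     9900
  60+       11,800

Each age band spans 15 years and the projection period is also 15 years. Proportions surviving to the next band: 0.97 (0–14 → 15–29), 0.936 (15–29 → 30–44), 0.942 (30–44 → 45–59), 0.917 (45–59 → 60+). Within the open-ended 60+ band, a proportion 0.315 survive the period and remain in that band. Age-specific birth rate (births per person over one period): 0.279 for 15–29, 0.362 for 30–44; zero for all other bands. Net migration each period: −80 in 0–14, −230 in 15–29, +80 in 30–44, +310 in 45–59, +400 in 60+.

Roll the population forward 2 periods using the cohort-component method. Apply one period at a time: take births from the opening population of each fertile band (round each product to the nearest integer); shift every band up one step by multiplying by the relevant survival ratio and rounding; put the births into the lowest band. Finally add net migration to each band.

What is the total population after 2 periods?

31730

Period 1:
Births: 4700 × 0.279 = 1311  |  13500 × 0.362 = 4887 — total 6198
15–29: 3100 × 0.97 = 3007
30–44: 4700 × 0.936 = 4399
45–59: 13500 × 0.942 = 12717
60+: 9900 × 0.917 + 11800 × 0.315 = 9078 + 3717 = 12795
Net migration: 0–14 − 80 → 6118; 15–29 − 230 → 2777; 30–44 + 80 → 4479; 45–59 + 310 → 13027; 60+ + 400 → 13195
→ [6118, 2777, 4479, 13027, 13195]
Period 2:
Births: 2777 × 0.279 = 775  |  4479 × 0.362 = 1621 — total 2396
15–29: 6118 × 0.97 = 5934
30–44: 2777 × 0.936 = 2599
45–59: 4479 × 0.942 = 4219
60+: 13027 × 0.917 + 13195 × 0.315 = 11946 + 4156 = 16102
Net migration: 0–14 − 80 → 2316; 15–29 − 230 → 5704; 30–44 + 80 → 2679; 45–59 + 310 → 4529; 60+ + 400 → 16502
→ [2316, 5704, 2679, 4529, 16502]
Total after period 2: 2316 + 5704 + 2679 + 4529 + 16502 = 31730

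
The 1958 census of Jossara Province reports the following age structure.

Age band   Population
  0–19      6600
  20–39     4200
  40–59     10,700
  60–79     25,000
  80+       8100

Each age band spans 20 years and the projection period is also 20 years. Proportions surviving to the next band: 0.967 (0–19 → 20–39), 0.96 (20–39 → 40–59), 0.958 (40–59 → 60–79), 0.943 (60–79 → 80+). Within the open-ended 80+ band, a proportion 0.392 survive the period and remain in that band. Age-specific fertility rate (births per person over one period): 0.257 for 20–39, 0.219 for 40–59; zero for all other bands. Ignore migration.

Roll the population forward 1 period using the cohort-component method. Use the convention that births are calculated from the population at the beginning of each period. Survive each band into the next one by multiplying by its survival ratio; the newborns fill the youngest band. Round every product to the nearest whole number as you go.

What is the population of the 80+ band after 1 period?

Numbering the bands 1..5 from youngest to oldest:
[period 1]
Births: 4200 × 0.257 = 1079  |  10700 × 0.219 = 2343 → 3422
Band 2: 6600 × 0.967 = 6382
Band 3: 4200 × 0.96 = 4032
Band 4: 10700 × 0.958 = 10251
Band 5: 25000 × 0.943 + 8100 × 0.392 = 23575 + 3175 = 26750
→ [3422, 6382, 4032, 10251, 26750]

26750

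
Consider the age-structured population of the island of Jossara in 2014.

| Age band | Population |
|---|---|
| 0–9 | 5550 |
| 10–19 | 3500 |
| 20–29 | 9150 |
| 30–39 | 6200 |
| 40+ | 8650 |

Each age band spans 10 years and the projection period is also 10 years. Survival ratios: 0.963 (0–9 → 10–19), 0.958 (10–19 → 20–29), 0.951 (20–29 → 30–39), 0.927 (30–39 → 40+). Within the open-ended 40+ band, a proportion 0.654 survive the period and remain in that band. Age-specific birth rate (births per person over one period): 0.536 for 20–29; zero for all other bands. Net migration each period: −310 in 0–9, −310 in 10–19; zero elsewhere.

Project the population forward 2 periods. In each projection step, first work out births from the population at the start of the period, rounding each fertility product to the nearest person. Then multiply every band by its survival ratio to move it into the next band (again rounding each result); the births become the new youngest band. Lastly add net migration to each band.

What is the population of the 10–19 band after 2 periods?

(Groups numbered youngest = 1 to oldest = 5.)
Period 1.
Births: 9150 × 0.536 = 4904
Group 2: 5550 × 0.963 = 5345
Group 3: 3500 × 0.958 = 3353
Group 4: 9150 × 0.951 = 8702
Group 5: 6200 × 0.927 + 8650 × 0.654 = 5747 + 5657 = 11404
Net migration: Group 1 − 310 → 4594; Group 2 − 310 → 5035
→ [4594, 5035, 3353, 8702, 11404]
Period 2.
Births: 3353 × 0.536 = 1797
Group 2: 4594 × 0.963 = 4424
Group 3: 5035 × 0.958 = 4824
Group 4: 3353 × 0.951 = 3189
Group 5: 8702 × 0.927 + 11404 × 0.654 = 8067 + 7458 = 15525
Net migration: Group 1 − 310 → 1487; Group 2 − 310 → 4114
→ [1487, 4114, 4824, 3189, 15525]

4114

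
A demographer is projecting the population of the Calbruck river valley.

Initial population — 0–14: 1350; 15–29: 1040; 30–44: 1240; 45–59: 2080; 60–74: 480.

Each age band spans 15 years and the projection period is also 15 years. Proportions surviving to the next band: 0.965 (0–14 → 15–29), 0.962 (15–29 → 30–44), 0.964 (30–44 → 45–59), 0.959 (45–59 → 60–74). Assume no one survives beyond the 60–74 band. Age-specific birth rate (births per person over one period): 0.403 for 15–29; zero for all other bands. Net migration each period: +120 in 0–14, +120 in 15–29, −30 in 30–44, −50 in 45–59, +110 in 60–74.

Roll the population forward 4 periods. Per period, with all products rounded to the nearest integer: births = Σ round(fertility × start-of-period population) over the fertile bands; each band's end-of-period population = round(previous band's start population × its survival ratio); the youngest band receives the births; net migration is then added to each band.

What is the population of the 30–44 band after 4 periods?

729

Let band 1 be 0–14 through band 5 = 60–74.
[period 1]
Births: 1040 × 0.403 = 419
Band 2: 1350 × 0.965 = 1303
Band 3: 1040 × 0.962 = 1000
Band 4: 1240 × 0.964 = 1195
Band 5: 2080 × 0.959 = 1995
Net migration: Band 1 + 120 → 539; Band 2 + 120 → 1423; Band 3 − 30 → 970; Band 4 − 50 → 1145; Band 5 + 110 → 2105
Giving 539 / 1423 / 970 / 1145 / 2105.
[period 2]
Births: 1423 × 0.403 = 573
Band 2: 539 × 0.965 = 520
Band 3: 1423 × 0.962 = 1369
Band 4: 970 × 0.964 = 935
Band 5: 1145 × 0.959 = 1098
Net migration: Band 1 + 120 → 693; Band 2 + 120 → 640; Band 3 − 30 → 1339; Band 4 − 50 → 885; Band 5 + 110 → 1208
Giving 693 / 640 / 1339 / 885 / 1208.
[period 3]
Births: 640 × 0.403 = 258
Band 2: 693 × 0.965 = 669
Band 3: 640 × 0.962 = 616
Band 4: 1339 × 0.964 = 1291
Band 5: 885 × 0.959 = 849
Net migration: Band 1 + 120 → 378; Band 2 + 120 → 789; Band 3 − 30 → 586; Band 4 − 50 → 1241; Band 5 + 110 → 959
Giving 378 / 789 / 586 / 1241 / 959.
[period 4]
Births: 789 × 0.403 = 318
Band 2: 378 × 0.965 = 365
Band 3: 789 × 0.962 = 759
Band 4: 586 × 0.964 = 565
Band 5: 1241 × 0.959 = 1190
Net migration: Band 1 + 120 → 438; Band 2 + 120 → 485; Band 3 − 30 → 729; Band 4 − 50 → 515; Band 5 + 110 → 1300
Giving 438 / 485 / 729 / 515 / 1300.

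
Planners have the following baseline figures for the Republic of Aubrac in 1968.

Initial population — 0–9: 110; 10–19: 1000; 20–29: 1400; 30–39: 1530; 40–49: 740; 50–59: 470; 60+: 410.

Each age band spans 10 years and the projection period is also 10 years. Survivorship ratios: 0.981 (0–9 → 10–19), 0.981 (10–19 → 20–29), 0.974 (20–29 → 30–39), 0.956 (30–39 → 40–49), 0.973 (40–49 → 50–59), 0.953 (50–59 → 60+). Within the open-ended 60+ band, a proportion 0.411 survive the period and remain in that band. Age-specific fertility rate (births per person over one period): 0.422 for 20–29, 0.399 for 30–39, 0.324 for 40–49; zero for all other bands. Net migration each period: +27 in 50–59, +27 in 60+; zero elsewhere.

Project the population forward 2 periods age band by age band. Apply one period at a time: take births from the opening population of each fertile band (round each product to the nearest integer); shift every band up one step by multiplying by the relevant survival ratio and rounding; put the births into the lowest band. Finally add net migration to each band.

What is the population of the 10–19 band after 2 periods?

Let group 1 be 0–9 through group 7 = 60+.
[period 1]
Births: 1400 × 0.422 = 591 ; 1530 × 0.399 = 610 ; 740 × 0.324 = 240 ⇒ total 1441
Group 2: 110 × 0.981 = 108
Group 3: 1000 × 0.981 = 981
Group 4: 1400 × 0.974 = 1364
Group 5: 1530 × 0.956 = 1463
Group 6: 740 × 0.973 = 720
Group 7: 470 × 0.953 + 410 × 0.411 = 448 + 169 = 617
Net migration: Group 6 + 27 → 747; Group 7 + 27 → 644
Population now: 0–9=1441, 10–19=108, 20–29=981, 30–39=1364, 40–49=1463, 50–59=747, 60+=644
[period 2]
Births: 981 × 0.422 = 414 ; 1364 × 0.399 = 544 ; 1463 × 0.324 = 474 ⇒ total 1432
Group 2: 1441 × 0.981 = 1414
Group 3: 108 × 0.981 = 106
Group 4: 981 × 0.974 = 955
Group 5: 1364 × 0.956 = 1304
Group 6: 1463 × 0.973 = 1423
Group 7: 747 × 0.953 + 644 × 0.411 = 712 + 265 = 977
Net migration: Group 6 + 27 → 1450; Group 7 + 27 → 1004
Population now: 0–9=1432, 10–19=1414, 20–29=106, 30–39=955, 40–49=1304, 50–59=1450, 60+=1004

1414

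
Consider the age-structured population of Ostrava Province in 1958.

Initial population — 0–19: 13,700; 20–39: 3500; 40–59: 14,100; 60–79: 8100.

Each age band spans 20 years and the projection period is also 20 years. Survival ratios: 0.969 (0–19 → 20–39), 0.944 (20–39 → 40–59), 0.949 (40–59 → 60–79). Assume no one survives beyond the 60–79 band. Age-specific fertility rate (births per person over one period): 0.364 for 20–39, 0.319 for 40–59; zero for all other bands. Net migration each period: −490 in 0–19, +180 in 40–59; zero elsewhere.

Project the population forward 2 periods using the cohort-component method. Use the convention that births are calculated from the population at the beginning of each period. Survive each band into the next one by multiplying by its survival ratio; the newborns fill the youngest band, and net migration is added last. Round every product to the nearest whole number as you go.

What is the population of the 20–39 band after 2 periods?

Period 1.
Births: 3500 × 0.364 = 1274  |  14100 × 0.319 = 4498 — total 5772
20–39: 13700 × 0.969 = 13275
40–59: 3500 × 0.944 = 3304
60–79: 14100 × 0.949 = 13381
Net migration: 0–19 − 490 → 5282; 40–59 + 180 → 3484
→ [5282, 13275, 3484, 13381]
Period 2.
Births: 13275 × 0.364 = 4832  |  3484 × 0.319 = 1111 — total 5943
20–39: 5282 × 0.969 = 5118
40–59: 13275 × 0.944 = 12532
60–79: 3484 × 0.949 = 3306
Net migration: 0–19 − 490 → 5453; 40–59 + 180 → 12712
→ [5453, 5118, 12712, 3306]

5118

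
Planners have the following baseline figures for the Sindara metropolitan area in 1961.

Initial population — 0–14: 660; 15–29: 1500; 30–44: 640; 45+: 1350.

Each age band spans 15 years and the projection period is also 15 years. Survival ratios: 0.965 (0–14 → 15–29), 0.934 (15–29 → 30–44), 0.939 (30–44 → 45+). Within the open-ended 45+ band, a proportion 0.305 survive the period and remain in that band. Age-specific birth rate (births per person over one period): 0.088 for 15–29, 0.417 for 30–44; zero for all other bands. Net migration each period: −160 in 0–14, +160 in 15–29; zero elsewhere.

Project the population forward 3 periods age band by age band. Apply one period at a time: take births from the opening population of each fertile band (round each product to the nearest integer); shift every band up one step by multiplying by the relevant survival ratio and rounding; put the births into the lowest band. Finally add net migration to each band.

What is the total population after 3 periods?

2381

[period 1]
Births: 1500 × 0.088 = 132  |  640 × 0.417 = 267 → 399
15–29: 660 × 0.965 = 637
30–44: 1500 × 0.934 = 1401
45+: 640 × 0.939 + 1350 × 0.305 = 601 + 412 = 1013
Net migration: 0–14 − 160 → 239; 15–29 + 160 → 797
End of period: [239, 797, 1401, 1013]
[period 2]
Births: 797 × 0.088 = 70  |  1401 × 0.417 = 584 → 654
15–29: 239 × 0.965 = 231
30–44: 797 × 0.934 = 744
45+: 1401 × 0.939 + 1013 × 0.305 = 1316 + 309 = 1625
Net migration: 0–14 − 160 → 494; 15–29 + 160 → 391
End of period: [494, 391, 744, 1625]
[period 3]
Births: 391 × 0.088 = 34  |  744 × 0.417 = 310 → 344
15–29: 494 × 0.965 = 477
30–44: 391 × 0.934 = 365
45+: 744 × 0.939 + 1625 × 0.305 = 699 + 496 = 1195
Net migration: 0–14 − 160 → 184; 15–29 + 160 → 637
End of period: [184, 637, 365, 1195]
Total after period 3: 184 + 637 + 365 + 1195 = 2381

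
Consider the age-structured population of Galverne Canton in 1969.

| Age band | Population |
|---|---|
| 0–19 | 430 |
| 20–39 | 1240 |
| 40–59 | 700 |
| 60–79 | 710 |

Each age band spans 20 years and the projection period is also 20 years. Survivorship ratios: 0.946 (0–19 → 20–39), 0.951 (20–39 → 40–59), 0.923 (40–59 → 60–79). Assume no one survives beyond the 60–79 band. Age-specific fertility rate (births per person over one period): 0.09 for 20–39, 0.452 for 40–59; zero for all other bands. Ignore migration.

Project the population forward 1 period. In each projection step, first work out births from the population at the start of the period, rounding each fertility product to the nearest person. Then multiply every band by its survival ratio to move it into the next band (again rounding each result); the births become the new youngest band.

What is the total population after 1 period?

Period 1:
Births: 1240 × 0.09 = 112  |  700 × 0.452 = 316 → 428
20–39: 430 × 0.946 = 407
40–59: 1240 × 0.951 = 1179
60–79: 700 × 0.923 = 646
Giving 428 / 407 / 1179 / 646.
Total after period 1: 428 + 407 + 1179 + 646 = 2660

2660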